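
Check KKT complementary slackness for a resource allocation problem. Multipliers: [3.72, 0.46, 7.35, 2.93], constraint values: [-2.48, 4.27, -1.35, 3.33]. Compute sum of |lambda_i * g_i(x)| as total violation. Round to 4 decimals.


KKT complementary slackness check:
lambda_1 * g_1 = 3.72 * -2.48 = -9.2256
lambda_2 * g_2 = 0.46 * 4.27 = 1.9642
lambda_3 * g_3 = 7.35 * -1.35 = -9.9225
lambda_4 * g_4 = 2.93 * 3.33 = 9.7569
Total violation = 9.2256 + 1.9642 + 9.9225 + 9.7569 = 30.8692


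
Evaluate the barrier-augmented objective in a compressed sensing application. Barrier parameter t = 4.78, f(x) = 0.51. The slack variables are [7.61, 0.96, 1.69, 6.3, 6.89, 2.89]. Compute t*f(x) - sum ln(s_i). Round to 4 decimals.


Step 1: Compute log-barrier.
ln values: [2.0295, -0.0408, 0.5247, 1.8405, 1.9301, 1.0613]
phi = -(2.0295 - 0.0408 + 0.5247 + 1.8405 + 1.9301 + 1.0613) = -7.3452
Step 2: Compute augmented objective.
t*f(x) = 4.78*0.51 = 2.4378
Total = 2.4378 - 7.3452 = -4.9074


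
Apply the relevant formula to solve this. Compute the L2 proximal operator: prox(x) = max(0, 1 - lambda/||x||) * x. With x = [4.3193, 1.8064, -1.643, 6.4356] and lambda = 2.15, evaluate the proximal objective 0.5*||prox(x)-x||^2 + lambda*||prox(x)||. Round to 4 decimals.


Step 1: Compute ||x||.
||x|| = 8.1262
Step 2: Compute scaling factor.
scale = max(0, 1 - 2.15/8.1262) = 0.7354
Step 3: prox(x) = [3.1765, 1.3285, -1.2083, 4.7329]
||prox(x)|| = 5.9762
Step 4: Proximal objective.
0.5*||prox-x||^2 = 2.3113
lambda*||prox|| = 12.8488
Total = 15.1602


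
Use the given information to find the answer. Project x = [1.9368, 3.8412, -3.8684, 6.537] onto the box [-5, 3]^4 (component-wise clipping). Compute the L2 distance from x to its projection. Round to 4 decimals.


Project each component onto [-5, 3].
clip(1.9368) = 1.9368, clip(3.8412) = 3.0, clip(-3.8684) = -3.8684, clip(6.537) = 3.0
Projection = [1.9368, 3.0, -3.8684, 3.0]
Squared diffs: [0.0, 0.7076, 0.0, 12.5104]
Distance = sqrt(13.218) = 3.6357


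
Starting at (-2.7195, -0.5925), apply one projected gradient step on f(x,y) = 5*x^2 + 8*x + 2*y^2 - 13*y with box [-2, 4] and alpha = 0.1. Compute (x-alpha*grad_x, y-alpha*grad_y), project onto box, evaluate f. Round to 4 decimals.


Step 1: Compute gradient at (-2.7195, -0.5925).
grad_x = 2*5*-2.7195 + 8 = -19.195
grad_y = 2*2*-0.5925 - 13 = -15.37
Step 2: Gradient step.
x_raw = -2.7195 - 0.1*-19.195 = -0.8
y_raw = -0.5925 - 0.1*-15.37 = 0.9445
Step 3: Project onto [-2, 4].
x_proj = clip(-0.8) = -0.8
y_proj = clip(0.9445) = 0.9445
Step 4: Evaluate f.
f(-0.8, 0.9445) = -13.6943


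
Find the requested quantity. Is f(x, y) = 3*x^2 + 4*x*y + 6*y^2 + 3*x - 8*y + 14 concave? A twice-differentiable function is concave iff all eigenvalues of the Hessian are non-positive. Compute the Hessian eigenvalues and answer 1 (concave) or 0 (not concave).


The Hessian of f(x,y) = 3*x^2 + 4*x*y + 6*y^2 + 3*x - 8*y + 14 is:
H = [[6, 4], [4, 12]]
Trace = 6 + 12 = 18
Determinant = 6*12 - (4)^2 = 56
Discriminant = (18)^2 - 4*56 = 100.0
Eigenvalues: lambda_1 = 4.0, lambda_2 = 14.0
The function is not concave.

0


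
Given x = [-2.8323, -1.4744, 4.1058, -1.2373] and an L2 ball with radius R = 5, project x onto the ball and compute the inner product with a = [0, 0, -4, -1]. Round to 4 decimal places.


Step 1: Compute ||x|| (intermediates to 6 decimals).
||x|| = sqrt((-2.8323)^2 + (-1.4744)^2 + 4.1058^2 + (-1.2373)^2) = 5.346427
Step 2: Project.
Since ||x|| > R, scale = R/||x|| = 5/5.346427 = 0.935204, proj(x) = scale * x
proj(x) = [-2.648778, -1.378865, 3.839761, -1.157128]
Step 3: Dot product.
a^T * proj(x) = 0*(-2.648778) + 0*(-1.378865) - 4*3.839761 - 1*(-1.157128) = -14.2019


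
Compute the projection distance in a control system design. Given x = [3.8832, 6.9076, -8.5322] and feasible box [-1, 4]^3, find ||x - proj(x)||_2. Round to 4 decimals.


Project each component onto [-1, 4].
clip(3.8832) = 3.8832, clip(6.9076) = 4.0, clip(-8.5322) = -1.0
Projection = [3.8832, 4.0, -1.0]
Squared diffs: [0.0, 8.4541, 56.734]
Distance = sqrt(65.1881) = 8.0739


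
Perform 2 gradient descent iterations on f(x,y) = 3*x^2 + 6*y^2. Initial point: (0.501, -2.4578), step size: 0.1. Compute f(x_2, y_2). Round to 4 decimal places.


Gradient descent on f(x,y) = 3*x^2 + 6*y^2.
Starting point: (0.501, -2.4578), alpha = 0.1
Step 1: grad_x = 2*3*0.501 = 3.006, grad_y = 2*6*-2.4578 = -29.4936
  x_1 = 0.501 - 0.1*3.006 = 0.2004
  y_1 = -2.4578 - 0.1*-29.4936 = 0.4916
Step 2: grad_x = 2*3*0.2004 = 1.2024, grad_y = 2*6*0.4916 = 5.8987
  x_2 = 0.2004 - 0.1*1.2024 = 0.0802
  y_2 = 0.4916 - 0.1*5.8987 = -0.0983
f(0.0802, -0.0983) = 3*0.0802^2 + 6*(-0.0983)^2 = 0.0773


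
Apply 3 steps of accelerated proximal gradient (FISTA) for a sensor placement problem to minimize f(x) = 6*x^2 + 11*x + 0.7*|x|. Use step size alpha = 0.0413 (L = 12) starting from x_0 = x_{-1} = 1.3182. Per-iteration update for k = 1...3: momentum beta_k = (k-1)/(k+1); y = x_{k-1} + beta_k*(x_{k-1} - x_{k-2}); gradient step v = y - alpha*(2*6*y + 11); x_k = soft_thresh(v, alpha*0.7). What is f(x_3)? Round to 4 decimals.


FISTA on f(x) = 6*x^2 + 11*x + 0.7*|x|
L = 12, alpha = 0.0413
Iteration 1: beta = 0.0, y = 1.3182 + 0.0*(1.3182 - 1.3182) = 1.3182
  grad(y) = 26.8184, v = y - alpha*grad = 0.2106
  prox(v) = soft_thresh(0.2106, 0.0289) = 0.1817
Iteration 2: beta = 0.3333, y = 0.1817 + 0.3333*(0.1817 - 1.3182) = -0.1971
  grad(y) = 8.6342, v = y - alpha*grad = -0.5537
  prox(v) = soft_thresh(-0.5537, 0.0289) = -0.5248
Iteration 3: beta = 0.5, y = -0.5248 + 0.5*(-0.5248 - 0.1817) = -0.8781
  grad(y) = 0.4629, v = y - alpha*grad = -0.8972
  prox(v) = soft_thresh(-0.8972, 0.0289) = -0.8683
f(x_3) = 6*(-0.8683)^2 + 11*(-0.8683) + 0.7*|-0.8683| = -4.4198


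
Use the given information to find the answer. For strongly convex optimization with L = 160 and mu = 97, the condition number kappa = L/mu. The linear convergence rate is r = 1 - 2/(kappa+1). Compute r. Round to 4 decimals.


Step 1: Compute the condition number.
kappa = L/mu = 160/97 = 1.6495
Step 2: Compute the convergence rate.
r = 1 - 2/(kappa + 1) = 1 - 2*mu/(L + mu) = (L - mu)/(L + mu) = 63/257 = 0.2451


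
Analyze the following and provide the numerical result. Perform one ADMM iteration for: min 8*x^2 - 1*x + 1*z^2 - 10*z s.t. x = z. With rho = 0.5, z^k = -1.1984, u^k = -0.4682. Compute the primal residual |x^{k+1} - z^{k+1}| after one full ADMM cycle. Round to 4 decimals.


ADMM iteration with rho = 0.5, z^k = -1.1984, u^k = -0.4682
Step 1: x-update.
Minimize 8*x^2 - 1*x + (0.5/2)*(x + 1.1984 - 0.4682)^2
FOC: (2*8 + 0.5)*x = 1 + 0.5*(-1.1984 + 0.4682)
x^{k+1} = 0.0385
Step 2: z-update.
Minimize 1*z^2 - 10*z + (0.5/2)*(0.0385 - z - 0.4682)^2
FOC: (2*1 + 0.5)*z = 10 + 0.5*(0.0385 - 0.4682)
z^{k+1} = 3.9141
Step 3: u-update.
u^{k+1} = -0.4682 + 0.0385 - 3.9141 = -4.3438
Step 4: Primal residual = |0.0385 - 3.9141| = 3.8756


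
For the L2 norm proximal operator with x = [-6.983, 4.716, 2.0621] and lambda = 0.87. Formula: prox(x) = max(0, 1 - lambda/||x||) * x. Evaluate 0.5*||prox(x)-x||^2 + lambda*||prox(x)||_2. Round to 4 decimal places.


Step 1: Compute ||x||.
||x|| = 8.675
Step 2: Compute scaling factor.
scale = max(0, 1 - 0.87/8.675) = 0.8997
Step 3: prox(x) = [-6.2827, 4.243, 1.8553]
||prox(x)|| = 7.805
Step 4: Proximal objective.
0.5*||prox-x||^2 = 0.3785
lambda*||prox|| = 6.7904
Total = 7.1688


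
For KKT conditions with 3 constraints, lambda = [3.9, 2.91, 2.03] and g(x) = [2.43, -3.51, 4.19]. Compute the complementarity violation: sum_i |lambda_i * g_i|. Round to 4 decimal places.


KKT complementary slackness check:
lambda_1 * g_1 = 3.9 * 2.43 = 9.477
lambda_2 * g_2 = 2.91 * -3.51 = -10.2141
lambda_3 * g_3 = 2.03 * 4.19 = 8.5057
Total violation = 9.477 + 10.2141 + 8.5057 = 28.1968


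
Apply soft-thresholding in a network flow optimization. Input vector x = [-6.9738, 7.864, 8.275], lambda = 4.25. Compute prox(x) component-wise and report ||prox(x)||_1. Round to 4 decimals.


Soft-thresholding with lambda = 4.25:
prox(-6.9738) = sign(-6.9738)*max(|-6.9738| - 4.25, 0) = -2.7238
prox(7.864) = sign(7.864)*max(|7.864| - 4.25, 0) = 3.614
prox(8.275) = sign(8.275)*max(|8.275| - 4.25, 0) = 4.025
prox(x) = [-2.7238, 3.614, 4.025]
||prox(x)||_1 = 2.7238 + 3.614 + 4.025 = 10.3628


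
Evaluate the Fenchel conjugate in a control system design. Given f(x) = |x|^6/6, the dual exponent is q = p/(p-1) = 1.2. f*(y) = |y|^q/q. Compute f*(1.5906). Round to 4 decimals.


The conjugate exponent q satisfies 1/p + 1/q = 1.
p = 6, so q = 6/(6 - 1) = 1.2
|y|^q = 1.5906^1.2 = 1.7453
f*(1.5906) = 1.7453 / 1.2 = 1.4544


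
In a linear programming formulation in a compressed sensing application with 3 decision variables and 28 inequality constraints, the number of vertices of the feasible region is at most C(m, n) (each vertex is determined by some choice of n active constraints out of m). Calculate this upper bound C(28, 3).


Each vertex corresponds to some choice of n active constraints out of m, so the number of vertices is at most C(m, n) = m! / (n!(m-n)!).
m = 28, n = 3
Numerator: 28 * 27 * 26
Denominator: 3! = 6
C(28, 3) = 3276


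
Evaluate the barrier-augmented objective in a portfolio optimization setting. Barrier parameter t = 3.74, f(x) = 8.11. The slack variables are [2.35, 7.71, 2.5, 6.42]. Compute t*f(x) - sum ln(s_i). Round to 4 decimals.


Step 1: Compute log-barrier.
ln values: [0.8544, 2.0425, 0.9163, 1.8594]
phi = -(0.8544 + 2.0425 + 0.9163 + 1.8594) = -5.6726
Step 2: Compute augmented objective.
t*f(x) = 3.74*8.11 = 30.3314
Total = 30.3314 - 5.6726 = 24.6588


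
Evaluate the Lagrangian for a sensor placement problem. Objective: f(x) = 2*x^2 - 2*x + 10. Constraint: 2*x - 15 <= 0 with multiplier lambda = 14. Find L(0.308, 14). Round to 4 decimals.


Step 1: Evaluate f(x).
f(0.308) = 2*0.308^2 - 2*0.308 + 10 = 9.5737
Step 2: Evaluate g(x).
g(0.308) = 2*0.308 - 15 = -14.384
Step 3: Compute Lagrangian.
L = 9.5737 + 14*-14.384 = -191.8023


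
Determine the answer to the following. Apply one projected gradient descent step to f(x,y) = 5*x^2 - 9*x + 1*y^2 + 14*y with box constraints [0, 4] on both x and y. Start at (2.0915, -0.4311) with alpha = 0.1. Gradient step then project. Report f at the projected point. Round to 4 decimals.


Step 1: Compute gradient at (2.0915, -0.4311).
grad_x = 2*5*2.0915 - 9 = 11.915
grad_y = 2*1*-0.4311 + 14 = 13.1378
Step 2: Gradient step.
x_raw = 2.0915 - 0.1*11.915 = 0.9
y_raw = -0.4311 - 0.1*13.1378 = -1.7449
Step 3: Project onto [0, 4].
x_proj = clip(0.9) = 0.9
y_proj = clip(-1.7449) = 0.0
Step 4: Evaluate f.
f(0.9, 0.0) = -4.05


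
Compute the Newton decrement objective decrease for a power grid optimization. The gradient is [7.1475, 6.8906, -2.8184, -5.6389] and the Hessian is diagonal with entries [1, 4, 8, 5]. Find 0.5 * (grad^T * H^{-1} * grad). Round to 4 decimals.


Step 1: H is diagonal, so H^(-1) * g = [7.1475, 1.7227, -0.3523, -1.1278].
Step 2: g^T H^(-1) g = sum_i g_i^2 / H_ii
  = (7.1475)^2/1 + (6.8906)^2/4 + (-2.8184)^2/8 + (-5.6389)^2/5
  = 51.0868 + 11.8701 + 0.9929 + 6.3594 = 70.3092
Step 3: Objective decrease = 0.5 * g^T H^(-1) g = 35.1546


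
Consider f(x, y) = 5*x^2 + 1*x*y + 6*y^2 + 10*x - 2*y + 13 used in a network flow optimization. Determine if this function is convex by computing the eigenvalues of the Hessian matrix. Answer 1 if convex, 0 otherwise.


The Hessian of f(x,y) = 5*x^2 + 1*x*y + 6*y^2 + 10*x - 2*y + 13 is:
H = [[10, 1], [1, 12]]
Trace = 10 + 12 = 22
Determinant = 10*12 - (1)^2 = 119
Discriminant = (22)^2 - 4*119 = 8.0
Eigenvalues: lambda_1 = 9.5858, lambda_2 = 12.4142
The function is convex.

1


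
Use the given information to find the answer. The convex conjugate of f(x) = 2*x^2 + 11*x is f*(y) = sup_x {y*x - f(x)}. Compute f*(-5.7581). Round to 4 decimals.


f*(y) = sup_x {y*x - a*x^2 - b*x} = sup_x {(y-b)*x - a*x^2}
FOC: (y - b) - 2a*x = 0 => x* = (y - b)/(2a)
x* = (-5.7581 - 11)/(2*2) = -4.1895
f*(-5.7581) = (y-b)^2/(4a) = (-5.7581 - 11)^2/(4*2)
= 280.8339/8 = 35.1042


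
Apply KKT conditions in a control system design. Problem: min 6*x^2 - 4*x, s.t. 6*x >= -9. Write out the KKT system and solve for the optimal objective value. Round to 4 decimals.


Step 1: Try lambda = 0 (constraint inactive).
Stationarity: 2*6*x - 4 = 0
x* = 4/(2*6) = 1/3 = 0.3333 (rounded; the exact value 1/3 is used below)
Check constraint: 6*0.3333 = 1.9998 >= -9 -- satisfied.
Step 2: Compute optimal value.
f(x*) = 6*(1/3)^2 - 4*(1/3) = -0.6667


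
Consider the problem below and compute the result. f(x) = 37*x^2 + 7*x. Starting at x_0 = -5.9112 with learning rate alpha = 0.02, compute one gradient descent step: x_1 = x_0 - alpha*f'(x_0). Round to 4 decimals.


We compute the gradient at x_0 and apply the update.
f'(x) = 74*x + 7
f'(-5.9112) = 74*-5.9112 + 7 = -430.4288
x_1 = -5.9112 - 0.02*-430.4288 = 2.6974


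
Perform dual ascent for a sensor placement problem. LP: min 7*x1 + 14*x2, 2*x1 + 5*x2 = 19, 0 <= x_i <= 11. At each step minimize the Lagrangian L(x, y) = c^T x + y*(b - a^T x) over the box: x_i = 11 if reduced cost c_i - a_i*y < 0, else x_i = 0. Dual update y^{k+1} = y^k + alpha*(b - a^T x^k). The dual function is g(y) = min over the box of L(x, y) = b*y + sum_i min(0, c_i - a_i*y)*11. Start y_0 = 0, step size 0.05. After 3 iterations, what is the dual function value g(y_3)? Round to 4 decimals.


Dual ascent for LP: min 7*x1 + 14*x2, 2*x1 + 5*x2 = 19, 0 <= x_i <= 11
Step 1: y^k = 0.0, reduced costs: (7.0, 14.0)
  x^k = (0.0, 0.0), subgradient = b - a^T x = 19.0
  y^{k+1} = 0.0 + 0.05*19.0 = 0.95
Step 2: y^k = 0.95, reduced costs: (5.1, 9.25)
  x^k = (0.0, 0.0), subgradient = b - a^T x = 19.0
  y^{k+1} = 0.95 + 0.05*19.0 = 1.9
Step 3: y^k = 1.9, reduced costs: (3.2, 4.5)
  x^k = (0.0, 0.0), subgradient = b - a^T x = 19.0
  y^{k+1} = 1.9 + 0.05*19.0 = 2.85
Dual objective at y_3 = 2.85: reduced costs (1.3, -0.25), box minimizer x = (0.0, 11.0)
g(y_3) = b*y + (c1 - a1*y)*x1 + (c2 - a2*y)*x2 = 19*2.85 + 1.3*0.0 + (-0.25)*11.0 = 54.15 + 0.0 - 2.75 = 51.4


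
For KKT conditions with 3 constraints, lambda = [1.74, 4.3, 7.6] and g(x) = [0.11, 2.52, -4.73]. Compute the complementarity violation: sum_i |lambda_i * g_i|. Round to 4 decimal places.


KKT complementary slackness check:
lambda_1 * g_1 = 1.74 * 0.11 = 0.1914
lambda_2 * g_2 = 4.3 * 2.52 = 10.836
lambda_3 * g_3 = 7.6 * -4.73 = -35.948
Total violation = 0.1914 + 10.836 + 35.948 = 46.9754


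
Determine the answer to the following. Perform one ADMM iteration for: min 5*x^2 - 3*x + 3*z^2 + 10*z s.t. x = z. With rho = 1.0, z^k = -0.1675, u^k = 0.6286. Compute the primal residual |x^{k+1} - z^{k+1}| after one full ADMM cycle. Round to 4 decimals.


ADMM iteration with rho = 1.0, z^k = -0.1675, u^k = 0.6286
Step 1: x-update.
Minimize 5*x^2 - 3*x + (1.0/2)*(x + 0.1675 + 0.6286)^2
FOC: (2*5 + 1.0)*x = 3 + 1.0*(-0.1675 - 0.6286)
x^{k+1} = 0.2004
Step 2: z-update.
Minimize 3*z^2 + 10*z + (1.0/2)*(0.2004 - z + 0.6286)^2
FOC: (2*3 + 1.0)*z = -10 + 1.0*(0.2004 + 0.6286)
z^{k+1} = -1.3101
Step 3: u-update.
u^{k+1} = 0.6286 + 0.2004 + 1.3101 = 2.1391
Step 4: Primal residual = |0.2004 + 1.3101| = 1.5105


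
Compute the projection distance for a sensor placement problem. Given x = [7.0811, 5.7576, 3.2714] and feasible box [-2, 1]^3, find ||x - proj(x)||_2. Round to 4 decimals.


Project each component onto [-2, 1].
clip(7.0811) = 1.0, clip(5.7576) = 1.0, clip(3.2714) = 1.0
Projection = [1.0, 1.0, 1.0]
Squared diffs: [36.9798, 22.6348, 5.1593]
Distance = sqrt(64.7739) = 8.0482


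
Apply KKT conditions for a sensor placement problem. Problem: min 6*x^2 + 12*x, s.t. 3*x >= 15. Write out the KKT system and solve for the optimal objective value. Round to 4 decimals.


Step 1: Try lambda = 0 (constraint inactive).
x_unc = -12/(2*6) = -1.0
Check: 3*-1.0 = -3.0 < 15 -- violated!
Step 2: Constraint must be active: 3*x = 15
x* = 15/3 = 5.0
lambda = (2*6*5.0 + 12)/3 = 24.0
Step 3: Compute optimal value.
f(x*) = 6*5.0^2 + 12*5.0 = 210.0


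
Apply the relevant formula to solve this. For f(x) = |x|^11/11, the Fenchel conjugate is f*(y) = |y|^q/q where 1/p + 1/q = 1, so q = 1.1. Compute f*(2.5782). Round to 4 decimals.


The conjugate exponent q satisfies 1/p + 1/q = 1.
p = 11, so q = 11/(11 - 1) = 1.1
|y|^q = 2.5782^1.1 = 2.8343
f*(2.5782) = 2.8343 / 1.1 = 2.5767


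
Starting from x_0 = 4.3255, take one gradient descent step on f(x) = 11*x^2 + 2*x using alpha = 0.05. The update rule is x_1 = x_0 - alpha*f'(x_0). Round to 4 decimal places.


We compute the gradient at x_0 and apply the update.
f'(x) = 22*x + 2
f'(4.3255) = 22*4.3255 + 2 = 97.161
x_1 = 4.3255 - 0.05*97.161 = -0.5326


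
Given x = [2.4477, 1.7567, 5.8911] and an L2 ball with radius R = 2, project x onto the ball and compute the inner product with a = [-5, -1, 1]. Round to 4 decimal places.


Step 1: Compute ||x|| (intermediates to 6 decimals).
||x|| = sqrt(2.4477^2 + 1.7567^2 + 5.8911^2) = 6.616819
Step 2: Project.
Since ||x|| > R, scale = R/||x|| = 2/6.616819 = 0.30226, proj(x) = scale * x
proj(x) = [0.739842, 0.53098, 1.780644]
Step 3: Dot product.
a^T * proj(x) = -5*0.739842 - 1*0.53098 + 1*1.780644 = -2.4495


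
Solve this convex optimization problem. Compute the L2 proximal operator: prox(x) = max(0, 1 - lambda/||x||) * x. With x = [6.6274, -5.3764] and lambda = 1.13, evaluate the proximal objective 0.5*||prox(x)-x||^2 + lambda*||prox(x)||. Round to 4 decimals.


Step 1: Compute ||x||.
||x|| = 8.5339
Step 2: Compute scaling factor.
scale = max(0, 1 - 1.13/8.5339) = 0.8676
Step 3: prox(x) = [5.7498, -4.6645]
||prox(x)|| = 7.4039
Step 4: Proximal objective.
0.5*||prox-x||^2 = 0.6385
lambda*||prox|| = 8.3664
Total = 9.0049


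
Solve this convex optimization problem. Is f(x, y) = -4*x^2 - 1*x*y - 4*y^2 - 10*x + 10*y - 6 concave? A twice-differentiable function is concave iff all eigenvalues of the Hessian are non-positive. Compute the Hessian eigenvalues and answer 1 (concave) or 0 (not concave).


The Hessian of f(x,y) = -4*x^2 - 1*x*y - 4*y^2 - 10*x + 10*y - 6 is:
H = [[-8, -1], [-1, -8]]
Trace = -8 - 8 = -16
Determinant = -8*-8 - (-1)^2 = 63
Discriminant = (-16)^2 - 4*63 = 4.0
Eigenvalues: lambda_1 = -9.0, lambda_2 = -7.0
The function is concave.

1


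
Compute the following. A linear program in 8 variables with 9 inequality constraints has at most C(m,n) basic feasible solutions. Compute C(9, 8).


Each vertex corresponds to some choice of n active constraints out of m, so the number of vertices is at most C(m, n) = m! / (n!(m-n)!).
m = 9, n = 8
Numerator: 9 * 8 * 7 * 6 * 5 * 4 * 3 * 2
Denominator: 8! = 40320
C(9, 8) = 9


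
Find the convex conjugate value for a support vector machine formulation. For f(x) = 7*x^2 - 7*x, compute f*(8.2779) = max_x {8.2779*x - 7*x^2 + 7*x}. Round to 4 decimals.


f*(y) = sup_x {y*x - a*x^2 - b*x} = sup_x {(y-b)*x - a*x^2}
FOC: (y - b) - 2a*x = 0 => x* = (y - b)/(2a)
x* = (8.2779 + 7)/(2*7) = 1.0913
f*(8.2779) = (y-b)^2/(4a) = (8.2779 + 7)^2/(4*7)
= 233.4142/28 = 8.3362


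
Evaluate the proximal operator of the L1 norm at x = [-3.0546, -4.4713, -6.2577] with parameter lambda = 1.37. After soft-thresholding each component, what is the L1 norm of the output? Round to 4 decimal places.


Soft-thresholding with lambda = 1.37:
prox(-3.0546) = sign(-3.0546)*max(|-3.0546| - 1.37, 0) = -1.6846
prox(-4.4713) = sign(-4.4713)*max(|-4.4713| - 1.37, 0) = -3.1013
prox(-6.2577) = sign(-6.2577)*max(|-6.2577| - 1.37, 0) = -4.8877
prox(x) = [-1.6846, -3.1013, -4.8877]
||prox(x)||_1 = 1.6846 + 3.1013 + 4.8877 = 9.6736


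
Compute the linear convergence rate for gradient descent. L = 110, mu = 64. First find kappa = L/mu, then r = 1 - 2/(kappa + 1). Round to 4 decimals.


Step 1: Compute the condition number.
kappa = L/mu = 110/64 = 1.7188
Step 2: Compute the convergence rate.
r = 1 - 2/(kappa + 1) = 1 - 2*mu/(L + mu) = (L - mu)/(L + mu) = 46/174 = 0.2644


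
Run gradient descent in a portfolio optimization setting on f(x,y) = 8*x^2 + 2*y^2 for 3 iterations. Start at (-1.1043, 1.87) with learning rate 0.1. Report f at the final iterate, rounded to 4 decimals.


Gradient descent on f(x,y) = 8*x^2 + 2*y^2.
Starting point: (-1.1043, 1.87), alpha = 0.1
Step 1: grad_x = 2*8*-1.1043 = -17.6688, grad_y = 2*2*1.87 = 7.48
  x_1 = -1.1043 - 0.1*-17.6688 = 0.6626
  y_1 = 1.87 - 0.1*7.48 = 1.122
Step 2: grad_x = 2*8*0.6626 = 10.6013, grad_y = 2*2*1.122 = 4.488
  x_2 = 0.6626 - 0.1*10.6013 = -0.3975
  y_2 = 1.122 - 0.1*4.488 = 0.6732
Step 3: grad_x = 2*8*-0.3975 = -6.3608, grad_y = 2*2*0.6732 = 2.6928
  x_3 = -0.3975 - 0.1*-6.3608 = 0.2385
  y_3 = 0.6732 - 0.1*2.6928 = 0.4039
f(0.2385, 0.4039) = 8*0.2385^2 + 2*0.4039^2 = 0.7815


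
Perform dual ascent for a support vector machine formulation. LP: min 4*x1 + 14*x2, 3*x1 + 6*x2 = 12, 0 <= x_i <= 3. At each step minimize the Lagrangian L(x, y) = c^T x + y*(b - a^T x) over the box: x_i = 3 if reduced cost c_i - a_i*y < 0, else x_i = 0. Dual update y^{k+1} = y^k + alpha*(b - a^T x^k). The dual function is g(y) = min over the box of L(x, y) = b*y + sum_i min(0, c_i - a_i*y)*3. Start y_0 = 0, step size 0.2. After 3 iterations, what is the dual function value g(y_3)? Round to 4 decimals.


Dual ascent for LP: min 4*x1 + 14*x2, 3*x1 + 6*x2 = 12, 0 <= x_i <= 3
Step 1: y^k = 0.0, reduced costs: (4.0, 14.0)
  x^k = (0.0, 0.0), subgradient = b - a^T x = 12.0
  y^{k+1} = 0.0 + 0.2*12.0 = 2.4
Step 2: y^k = 2.4, reduced costs: (-3.2, -0.4)
  x^k = (3.0, 3.0), subgradient = b - a^T x = -15.0
  y^{k+1} = 2.4 + 0.2*-15.0 = -0.6
Step 3: y^k = -0.6, reduced costs: (5.8, 17.6)
  x^k = (0.0, 0.0), subgradient = b - a^T x = 12.0
  y^{k+1} = -0.6 + 0.2*12.0 = 1.8
Dual objective at y_3 = 1.8: reduced costs (-1.4, 3.2), box minimizer x = (3.0, 0.0)
g(y_3) = b*y + (c1 - a1*y)*x1 + (c2 - a2*y)*x2 = 12*1.8 + (-1.4)*3.0 + 3.2*0.0 = 21.6 - 4.2 + 0.0 = 17.4


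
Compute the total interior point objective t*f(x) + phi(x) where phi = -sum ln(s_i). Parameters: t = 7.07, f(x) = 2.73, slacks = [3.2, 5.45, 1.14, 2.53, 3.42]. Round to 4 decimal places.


Step 1: Compute log-barrier.
ln values: [1.1632, 1.6956, 0.131, 0.9282, 1.2296]
phi = -(1.1632 + 1.6956 + 0.131 + 0.9282 + 1.2296) = -5.1477
Step 2: Compute augmented objective.
t*f(x) = 7.07*2.73 = 19.3011
Total = 19.3011 - 5.1477 = 14.1534


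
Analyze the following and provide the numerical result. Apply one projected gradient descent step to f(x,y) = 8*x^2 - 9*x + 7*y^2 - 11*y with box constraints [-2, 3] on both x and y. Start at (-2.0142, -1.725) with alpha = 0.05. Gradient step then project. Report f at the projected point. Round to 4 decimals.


Step 1: Compute gradient at (-2.0142, -1.725).
grad_x = 2*8*-2.0142 - 9 = -41.2272
grad_y = 2*7*-1.725 - 11 = -35.15
Step 2: Gradient step.
x_raw = -2.0142 - 0.05*-41.2272 = 0.0472
y_raw = -1.725 - 0.05*-35.15 = 0.0325
Step 3: Project onto [-2, 3].
x_proj = clip(0.0472) = 0.0472
y_proj = clip(0.0325) = 0.0325
Step 4: Evaluate f.
f(0.0472, 0.0325) = -0.7568


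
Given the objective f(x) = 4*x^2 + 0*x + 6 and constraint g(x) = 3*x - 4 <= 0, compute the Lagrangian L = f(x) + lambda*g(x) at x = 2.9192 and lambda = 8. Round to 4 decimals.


Step 1: Evaluate f(x).
f(2.9192) = 4*2.9192^2 + 0*2.9192 + 6 = 40.0869
Step 2: Evaluate g(x).
g(2.9192) = 3*2.9192 - 4 = 4.7576
Step 3: Compute Lagrangian.
L = 40.0869 + 8*4.7576 = 78.1477


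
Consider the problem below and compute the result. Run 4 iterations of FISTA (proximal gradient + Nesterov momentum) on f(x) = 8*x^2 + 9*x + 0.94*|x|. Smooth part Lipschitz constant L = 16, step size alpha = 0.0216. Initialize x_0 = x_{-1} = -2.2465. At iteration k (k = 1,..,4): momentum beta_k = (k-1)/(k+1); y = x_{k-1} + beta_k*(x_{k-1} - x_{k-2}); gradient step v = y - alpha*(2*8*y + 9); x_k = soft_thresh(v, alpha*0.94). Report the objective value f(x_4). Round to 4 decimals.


FISTA on f(x) = 8*x^2 + 9*x + 0.94*|x|
L = 16, alpha = 0.0216
Iteration 1: beta = 0.0, y = -2.2465 + 0.0*(-2.2465 + 2.2465) = -2.2465
  grad(y) = -26.944, v = y - alpha*grad = -1.6645
  prox(v) = soft_thresh(-1.6645, 0.0203) = -1.6442
Iteration 2: beta = 0.3333, y = -1.6442 + 0.3333*(-1.6442 + 2.2465) = -1.4434
  grad(y) = -14.0951, v = y - alpha*grad = -1.139
  prox(v) = soft_thresh(-1.139, 0.0203) = -1.1187
Iteration 3: beta = 0.5, y = -1.1187 + 0.5*(-1.1187 + 1.6442) = -0.8559
  grad(y) = -4.6948, v = y - alpha*grad = -0.7545
  prox(v) = soft_thresh(-0.7545, 0.0203) = -0.7342
Iteration 4: beta = 0.6, y = -0.7342 + 0.6*(-0.7342 + 1.1187) = -0.5035
  grad(y) = 0.9435, v = y - alpha*grad = -0.5239
  prox(v) = soft_thresh(-0.5239, 0.0203) = -0.5036
f(x_4) = 8*(-0.5036)^2 + 9*(-0.5036) + 0.94*|-0.5036| = -2.0301


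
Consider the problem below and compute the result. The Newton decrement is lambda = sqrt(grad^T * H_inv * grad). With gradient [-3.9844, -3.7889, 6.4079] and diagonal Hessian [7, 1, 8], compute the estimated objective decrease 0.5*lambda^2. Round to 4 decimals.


Step 1: H is diagonal, so H^(-1) * g = [-0.5692, -3.7889, 0.801].
Step 2: g^T H^(-1) g = sum_i g_i^2 / H_ii
  = (-3.9844)^2/7 + (-3.7889)^2/1 + (6.4079)^2/8
  = 2.2679 + 14.3558 + 5.1326 = 21.7563
Step 3: Objective decrease = 0.5 * g^T H^(-1) g = 10.8782


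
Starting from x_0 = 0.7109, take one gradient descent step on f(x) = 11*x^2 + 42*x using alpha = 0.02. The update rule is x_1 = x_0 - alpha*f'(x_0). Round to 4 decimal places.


We compute the gradient at x_0 and apply the update.
f'(x) = 22*x + 42
f'(0.7109) = 22*0.7109 + 42 = 57.6398
x_1 = 0.7109 - 0.02*57.6398 = -0.4419


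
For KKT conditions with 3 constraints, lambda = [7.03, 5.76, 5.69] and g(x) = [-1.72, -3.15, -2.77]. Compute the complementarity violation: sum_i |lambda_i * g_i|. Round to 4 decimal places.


KKT complementary slackness check:
lambda_1 * g_1 = 7.03 * -1.72 = -12.0916
lambda_2 * g_2 = 5.76 * -3.15 = -18.144
lambda_3 * g_3 = 5.69 * -2.77 = -15.7613
Total violation = 12.0916 + 18.144 + 15.7613 = 45.9969


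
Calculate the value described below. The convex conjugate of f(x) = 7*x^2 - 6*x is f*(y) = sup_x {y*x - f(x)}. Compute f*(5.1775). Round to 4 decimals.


f*(y) = sup_x {y*x - a*x^2 - b*x} = sup_x {(y-b)*x - a*x^2}
FOC: (y - b) - 2a*x = 0 => x* = (y - b)/(2a)
x* = (5.1775 + 6)/(2*7) = 0.7984
f*(5.1775) = (y-b)^2/(4a) = (5.1775 + 6)^2/(4*7)
= 124.9365/28 = 4.462


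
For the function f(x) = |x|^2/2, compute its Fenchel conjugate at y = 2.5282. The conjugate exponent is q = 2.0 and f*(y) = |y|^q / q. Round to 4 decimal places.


The conjugate exponent q satisfies 1/p + 1/q = 1.
p = 2, so q = 2/(2 - 1) = 2.0
|y|^q = 2.5282^2.0 = 6.3918
f*(2.5282) = 6.3918 / 2.0 = 3.1959


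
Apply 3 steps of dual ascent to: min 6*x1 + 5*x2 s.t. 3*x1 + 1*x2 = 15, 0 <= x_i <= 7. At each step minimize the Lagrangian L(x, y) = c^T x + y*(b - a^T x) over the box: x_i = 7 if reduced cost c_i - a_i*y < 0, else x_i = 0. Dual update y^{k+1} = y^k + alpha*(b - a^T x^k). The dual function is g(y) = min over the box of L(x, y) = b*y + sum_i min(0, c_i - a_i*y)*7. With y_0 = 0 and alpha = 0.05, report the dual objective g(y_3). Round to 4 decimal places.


Dual ascent for LP: min 6*x1 + 5*x2, 3*x1 + 1*x2 = 15, 0 <= x_i <= 7
Step 1: y^k = 0.0, reduced costs: (6.0, 5.0)
  x^k = (0.0, 0.0), subgradient = b - a^T x = 15.0
  y^{k+1} = 0.0 + 0.05*15.0 = 0.75
Step 2: y^k = 0.75, reduced costs: (3.75, 4.25)
  x^k = (0.0, 0.0), subgradient = b - a^T x = 15.0
  y^{k+1} = 0.75 + 0.05*15.0 = 1.5
Step 3: y^k = 1.5, reduced costs: (1.5, 3.5)
  x^k = (0.0, 0.0), subgradient = b - a^T x = 15.0
  y^{k+1} = 1.5 + 0.05*15.0 = 2.25
Dual objective at y_3 = 2.25: reduced costs (-0.75, 2.75), box minimizer x = (7.0, 0.0)
g(y_3) = b*y + (c1 - a1*y)*x1 + (c2 - a2*y)*x2 = 15*2.25 + (-0.75)*7.0 + 2.75*0.0 = 33.75 - 5.25 + 0.0 = 28.5


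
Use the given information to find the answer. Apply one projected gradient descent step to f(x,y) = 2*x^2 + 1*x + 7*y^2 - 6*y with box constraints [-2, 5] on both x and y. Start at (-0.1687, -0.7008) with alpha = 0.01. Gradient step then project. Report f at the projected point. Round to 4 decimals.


Step 1: Compute gradient at (-0.1687, -0.7008).
grad_x = 2*2*-0.1687 + 1 = 0.3252
grad_y = 2*7*-0.7008 - 6 = -15.8112
Step 2: Gradient step.
x_raw = -0.1687 - 0.01*0.3252 = -0.172
y_raw = -0.7008 - 0.01*-15.8112 = -0.5427
Step 3: Project onto [-2, 5].
x_proj = clip(-0.172) = -0.172
y_proj = clip(-0.5427) = -0.5427
Step 4: Evaluate f.
f(-0.172, -0.5427) = 5.2049


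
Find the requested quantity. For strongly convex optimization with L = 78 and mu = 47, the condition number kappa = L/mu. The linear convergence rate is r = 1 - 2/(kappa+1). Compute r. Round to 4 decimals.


Step 1: Compute the condition number.
kappa = L/mu = 78/47 = 1.6596
Step 2: Compute the convergence rate.
r = 1 - 2/(kappa + 1) = 1 - 2*mu/(L + mu) = (L - mu)/(L + mu) = 31/125 = 0.248


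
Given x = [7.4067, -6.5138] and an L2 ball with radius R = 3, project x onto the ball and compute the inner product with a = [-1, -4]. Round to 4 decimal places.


Step 1: Compute ||x|| (intermediates to 6 decimals).
||x|| = sqrt(7.4067^2 + (-6.5138)^2) = 9.863508
Step 2: Project.
Since ||x|| > R, scale = R/||x|| = 3/9.863508 = 0.304151, proj(x) = scale * x
proj(x) = [2.252755, -1.981179]
Step 3: Dot product.
a^T * proj(x) = -1*2.252755 - 4*(-1.981179) = 5.672


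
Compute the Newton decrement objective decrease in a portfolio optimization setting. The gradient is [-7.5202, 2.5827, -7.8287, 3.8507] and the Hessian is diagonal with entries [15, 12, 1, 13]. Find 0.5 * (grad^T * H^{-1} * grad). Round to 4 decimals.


Step 1: H is diagonal, so H^(-1) * g = [-0.5013, 0.2152, -7.8287, 0.2962].
Step 2: g^T H^(-1) g = sum_i g_i^2 / H_ii
  = (-7.5202)^2/15 + (2.5827)^2/12 + (-7.8287)^2/1 + (3.8507)^2/13
  = 3.7702 + 0.5559 + 61.2885 + 1.1406 = 66.7552
Step 3: Objective decrease = 0.5 * g^T H^(-1) g = 33.3776


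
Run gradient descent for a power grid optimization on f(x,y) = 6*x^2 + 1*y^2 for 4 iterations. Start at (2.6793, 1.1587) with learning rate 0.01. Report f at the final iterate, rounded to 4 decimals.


Gradient descent on f(x,y) = 6*x^2 + 1*y^2.
Starting point: (2.6793, 1.1587), alpha = 0.01
Step 1: grad_x = 2*6*2.6793 = 32.1516, grad_y = 2*1*1.1587 = 2.3174
  x_1 = 2.6793 - 0.01*32.1516 = 2.3578
  y_1 = 1.1587 - 0.01*2.3174 = 1.1355
Step 2: grad_x = 2*6*2.3578 = 28.2934, grad_y = 2*1*1.1355 = 2.2711
  x_2 = 2.3578 - 0.01*28.2934 = 2.0748
  y_2 = 1.1355 - 0.01*2.2711 = 1.1128
Step 3: grad_x = 2*6*2.0748 = 24.8982, grad_y = 2*1*1.1128 = 2.2256
  x_3 = 2.0748 - 0.01*24.8982 = 1.8259
  y_3 = 1.1128 - 0.01*2.2256 = 1.0906
Step 4: grad_x = 2*6*1.8259 = 21.9104, grad_y = 2*1*1.0906 = 2.1811
  x_4 = 1.8259 - 0.01*21.9104 = 1.6068
  y_4 = 1.0906 - 0.01*2.1811 = 1.0687
f(1.6068, 1.0687) = 6*1.6068^2 + 1*1.0687^2 = 16.6324


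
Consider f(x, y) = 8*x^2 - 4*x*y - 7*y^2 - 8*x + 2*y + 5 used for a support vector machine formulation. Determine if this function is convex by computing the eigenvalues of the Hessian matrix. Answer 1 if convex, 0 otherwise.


The Hessian of f(x,y) = 8*x^2 - 4*x*y - 7*y^2 - 8*x + 2*y + 5 is:
H = [[16, -4], [-4, -14]]
Trace = 16 - 14 = 2
Determinant = 16*-14 - (-4)^2 = -240
Discriminant = (2)^2 - 4*-240 = 964.0
Eigenvalues: lambda_1 = -14.5242, lambda_2 = 16.5242
The function is not convex.

0


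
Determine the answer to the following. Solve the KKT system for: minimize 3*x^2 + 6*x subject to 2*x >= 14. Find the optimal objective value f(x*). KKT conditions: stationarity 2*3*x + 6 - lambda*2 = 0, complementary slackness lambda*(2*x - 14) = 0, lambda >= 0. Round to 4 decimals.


Step 1: Try lambda = 0 (constraint inactive).
x_unc = -6/(2*3) = -1.0
Check: 2*-1.0 = -2.0 < 14 -- violated!
Step 2: Constraint must be active: 2*x = 14
x* = 14/2 = 7.0
lambda = (2*3*7.0 + 6)/2 = 24.0
Step 3: Compute optimal value.
f(x*) = 3*7.0^2 + 6*7.0 = 189.0


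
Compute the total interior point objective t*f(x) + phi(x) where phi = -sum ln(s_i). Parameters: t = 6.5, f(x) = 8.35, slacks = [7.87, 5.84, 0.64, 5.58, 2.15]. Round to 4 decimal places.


Step 1: Compute log-barrier.
ln values: [2.0631, 1.7647, -0.4463, 1.7192, 0.7655]
phi = -(2.0631 + 1.7647 - 0.4463 + 1.7192 + 0.7655) = -5.8662
Step 2: Compute augmented objective.
t*f(x) = 6.5*8.35 = 54.275
Total = 54.275 - 5.8662 = 48.4088


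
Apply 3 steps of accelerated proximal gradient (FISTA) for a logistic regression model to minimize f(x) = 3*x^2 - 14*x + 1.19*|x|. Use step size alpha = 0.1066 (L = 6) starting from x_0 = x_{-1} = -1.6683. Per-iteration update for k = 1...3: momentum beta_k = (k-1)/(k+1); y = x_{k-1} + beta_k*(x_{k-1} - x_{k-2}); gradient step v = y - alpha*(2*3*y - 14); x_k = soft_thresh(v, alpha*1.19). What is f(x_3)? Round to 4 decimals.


FISTA on f(x) = 3*x^2 - 14*x + 1.19*|x|
L = 6, alpha = 0.1066
Iteration 1: beta = 0.0, y = -1.6683 + 0.0*(-1.6683 + 1.6683) = -1.6683
  grad(y) = -24.0098, v = y - alpha*grad = 0.8911
  prox(v) = soft_thresh(0.8911, 0.1269) = 0.7643
Iteration 2: beta = 0.3333, y = 0.7643 + 0.3333*(0.7643 + 1.6683) = 1.5752
  grad(y) = -4.5491, v = y - alpha*grad = 2.0601
  prox(v) = soft_thresh(2.0601, 0.1269) = 1.9332
Iteration 3: beta = 0.5, y = 1.9332 + 0.5*(1.9332 - 0.7643) = 2.5177
  grad(y) = 1.1062, v = y - alpha*grad = 2.3998
  prox(v) = soft_thresh(2.3998, 0.1269) = 2.2729
f(x_3) = 3*2.2729^2 - 14*2.2729 + 1.19*|2.2729| = -13.6176


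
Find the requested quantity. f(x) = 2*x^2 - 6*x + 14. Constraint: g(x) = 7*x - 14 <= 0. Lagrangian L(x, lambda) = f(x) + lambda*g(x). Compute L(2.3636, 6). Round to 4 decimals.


Step 1: Evaluate f(x).
f(2.3636) = 2*2.3636^2 - 6*2.3636 + 14 = 10.9916
Step 2: Evaluate g(x).
g(2.3636) = 7*2.3636 - 14 = 2.5452
Step 3: Compute Lagrangian.
L = 10.9916 + 6*2.5452 = 26.2628


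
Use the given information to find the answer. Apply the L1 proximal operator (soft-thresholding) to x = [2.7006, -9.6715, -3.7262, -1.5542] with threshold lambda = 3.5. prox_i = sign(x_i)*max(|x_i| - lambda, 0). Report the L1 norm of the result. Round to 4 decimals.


Soft-thresholding with lambda = 3.5:
prox(2.7006) = sign(2.7006)*max(|2.7006| - 3.5, 0) = 0.0
prox(-9.6715) = sign(-9.6715)*max(|-9.6715| - 3.5, 0) = -6.1715
prox(-3.7262) = sign(-3.7262)*max(|-3.7262| - 3.5, 0) = -0.2262
prox(-1.5542) = sign(-1.5542)*max(|-1.5542| - 3.5, 0) = 0.0
prox(x) = [0.0, -6.1715, -0.2262, 0.0]
||prox(x)||_1 = 0.0 + 6.1715 + 0.2262 + 0.0 = 6.3977


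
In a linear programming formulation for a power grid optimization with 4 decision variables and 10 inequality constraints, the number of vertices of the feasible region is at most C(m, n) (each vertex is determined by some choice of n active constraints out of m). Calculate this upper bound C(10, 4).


Each vertex corresponds to some choice of n active constraints out of m, so the number of vertices is at most C(m, n) = m! / (n!(m-n)!).
m = 10, n = 4
Numerator: 10 * 9 * 8 * 7
Denominator: 4! = 24
C(10, 4) = 210


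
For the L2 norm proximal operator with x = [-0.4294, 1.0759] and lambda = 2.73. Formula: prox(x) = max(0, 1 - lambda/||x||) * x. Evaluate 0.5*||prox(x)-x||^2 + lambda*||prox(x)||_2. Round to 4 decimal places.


Step 1: Compute ||x||.
||x|| = 1.1584
Step 2: Compute scaling factor.
scale = max(0, 1 - 2.73/1.1584) = 0.0
Step 3: prox(x) = [-0.0, 0.0]
||prox(x)|| = 0.0
Step 4: Proximal objective.
0.5*||prox-x||^2 = 0.671
lambda*||prox|| = 0.0
Total = 0.671


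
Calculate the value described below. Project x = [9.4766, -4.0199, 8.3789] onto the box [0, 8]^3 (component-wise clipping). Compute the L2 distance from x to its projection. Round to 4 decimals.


Project each component onto [0, 8].
clip(9.4766) = 8.0, clip(-4.0199) = 0.0, clip(8.3789) = 8.0
Projection = [8.0, 0.0, 8.0]
Squared diffs: [2.1803, 16.1596, 0.1436]
Distance = sqrt(18.4835) = 4.2992


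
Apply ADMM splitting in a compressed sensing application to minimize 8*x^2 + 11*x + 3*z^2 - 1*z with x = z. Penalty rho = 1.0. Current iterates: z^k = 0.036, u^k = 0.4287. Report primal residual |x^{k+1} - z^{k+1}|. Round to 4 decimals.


ADMM iteration with rho = 1.0, z^k = 0.036, u^k = 0.4287
Step 1: x-update.
Minimize 8*x^2 + 11*x + (1.0/2)*(x - 0.036 + 0.4287)^2
FOC: (2*8 + 1.0)*x = -11 + 1.0*(0.036 - 0.4287)
x^{k+1} = -0.6702
Step 2: z-update.
Minimize 3*z^2 - 1*z + (1.0/2)*(-0.6702 - z + 0.4287)^2
FOC: (2*3 + 1.0)*z = 1 + 1.0*(-0.6702 + 0.4287)
z^{k+1} = 0.1084
Step 3: u-update.
u^{k+1} = 0.4287 - 0.6702 - 0.1084 = -0.3498
Step 4: Primal residual = |-0.6702 - 0.1084| = 0.7785


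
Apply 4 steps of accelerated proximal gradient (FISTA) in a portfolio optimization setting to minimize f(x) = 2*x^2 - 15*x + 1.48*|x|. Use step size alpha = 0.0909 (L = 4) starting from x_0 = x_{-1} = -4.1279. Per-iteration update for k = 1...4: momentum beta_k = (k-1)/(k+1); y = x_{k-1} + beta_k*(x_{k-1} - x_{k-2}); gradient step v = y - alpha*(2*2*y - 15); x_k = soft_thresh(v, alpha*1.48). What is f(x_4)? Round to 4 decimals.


FISTA on f(x) = 2*x^2 - 15*x + 1.48*|x|
L = 4, alpha = 0.0909
Iteration 1: beta = 0.0, y = -4.1279 + 0.0*(-4.1279 + 4.1279) = -4.1279
  grad(y) = -31.5116, v = y - alpha*grad = -1.2635
  prox(v) = soft_thresh(-1.2635, 0.1345) = -1.129
Iteration 2: beta = 0.3333, y = -1.129 + 0.3333*(-1.129 + 4.1279) = -0.1293
  grad(y) = -15.5173, v = y - alpha*grad = 1.2812
  prox(v) = soft_thresh(1.2812, 0.1345) = 1.1467
Iteration 3: beta = 0.5, y = 1.1467 + 0.5*(1.1467 + 1.129) = 2.2845
  grad(y) = -5.8621, v = y - alpha*grad = 2.8173
  prox(v) = soft_thresh(2.8173, 0.1345) = 2.6828
Iteration 4: beta = 0.6, y = 2.6828 + 0.6*(2.6828 - 1.1467) = 3.6045
  grad(y) = -0.582, v = y - alpha*grad = 3.6574
  prox(v) = soft_thresh(3.6574, 0.1345) = 3.5229
f(x_4) = 2*3.5229^2 - 15*3.5229 + 1.48*|3.5229| = -22.808


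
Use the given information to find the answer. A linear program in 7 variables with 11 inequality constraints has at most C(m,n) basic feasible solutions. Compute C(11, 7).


Each vertex corresponds to some choice of n active constraints out of m, so the number of vertices is at most C(m, n) = m! / (n!(m-n)!).
m = 11, n = 7
Numerator: 11 * 10 * 9 * 8 * 7 * 6 * 5
Denominator: 7! = 5040
C(11, 7) = 330


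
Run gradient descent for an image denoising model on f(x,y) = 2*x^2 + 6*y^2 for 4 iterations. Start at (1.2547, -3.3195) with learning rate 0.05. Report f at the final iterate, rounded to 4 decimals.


Gradient descent on f(x,y) = 2*x^2 + 6*y^2.
Starting point: (1.2547, -3.3195), alpha = 0.05
Step 1: grad_x = 2*2*1.2547 = 5.0188, grad_y = 2*6*-3.3195 = -39.834
  x_1 = 1.2547 - 0.05*5.0188 = 1.0038
  y_1 = -3.3195 - 0.05*-39.834 = -1.3278
Step 2: grad_x = 2*2*1.0038 = 4.015, grad_y = 2*6*-1.3278 = -15.9336
  x_2 = 1.0038 - 0.05*4.015 = 0.803
  y_2 = -1.3278 - 0.05*-15.9336 = -0.5311
Step 3: grad_x = 2*2*0.803 = 3.212, grad_y = 2*6*-0.5311 = -6.3734
  x_3 = 0.803 - 0.05*3.212 = 0.6424
  y_3 = -0.5311 - 0.05*-6.3734 = -0.2124
Step 4: grad_x = 2*2*0.6424 = 2.5696, grad_y = 2*6*-0.2124 = -2.5494
  x_4 = 0.6424 - 0.05*2.5696 = 0.5139
  y_4 = -0.2124 - 0.05*-2.5494 = -0.085
f(0.5139, -0.085) = 2*0.5139^2 + 6*(-0.085)^2 = 0.5716


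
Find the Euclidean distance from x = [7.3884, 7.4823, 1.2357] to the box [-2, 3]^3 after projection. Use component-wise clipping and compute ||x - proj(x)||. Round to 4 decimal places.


Project each component onto [-2, 3].
clip(7.3884) = 3.0, clip(7.4823) = 3.0, clip(1.2357) = 1.2357
Projection = [3.0, 3.0, 1.2357]
Squared diffs: [19.2581, 20.091, 0.0]
Distance = sqrt(39.3491) = 6.2729


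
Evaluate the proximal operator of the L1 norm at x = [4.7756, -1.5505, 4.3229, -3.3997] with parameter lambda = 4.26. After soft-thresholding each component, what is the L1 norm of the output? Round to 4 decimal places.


Soft-thresholding with lambda = 4.26:
prox(4.7756) = sign(4.7756)*max(|4.7756| - 4.26, 0) = 0.5156
prox(-1.5505) = sign(-1.5505)*max(|-1.5505| - 4.26, 0) = 0.0
prox(4.3229) = sign(4.3229)*max(|4.3229| - 4.26, 0) = 0.0629
prox(-3.3997) = sign(-3.3997)*max(|-3.3997| - 4.26, 0) = 0.0
prox(x) = [0.5156, 0.0, 0.0629, 0.0]
||prox(x)||_1 = 0.5156 + 0.0 + 0.0629 + 0.0 = 0.5785


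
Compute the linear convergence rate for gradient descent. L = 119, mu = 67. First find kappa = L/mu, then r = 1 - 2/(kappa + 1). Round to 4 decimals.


Step 1: Compute the condition number.
kappa = L/mu = 119/67 = 1.7761
Step 2: Compute the convergence rate.
r = 1 - 2/(kappa + 1) = 1 - 2*mu/(L + mu) = (L - mu)/(L + mu) = 52/186 = 0.2796
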